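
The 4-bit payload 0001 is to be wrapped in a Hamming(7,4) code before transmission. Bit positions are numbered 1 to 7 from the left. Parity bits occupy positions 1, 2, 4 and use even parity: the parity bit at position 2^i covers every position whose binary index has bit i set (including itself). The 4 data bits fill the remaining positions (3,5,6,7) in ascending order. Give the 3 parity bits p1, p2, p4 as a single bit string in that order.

Place data bits at non-power-of-two positions: b3=0, b5=0, b6=0, b7=1.
p1 = XOR of data positions {3,5,7} = 0⊕0⊕1 = 1
p2 = XOR of data positions {3,6,7} = 0⊕0⊕1 = 1
p4 = XOR of data positions {5,6,7} = 0⊕0⊕1 = 1
Parity bits p1,p2,p4 = 111

111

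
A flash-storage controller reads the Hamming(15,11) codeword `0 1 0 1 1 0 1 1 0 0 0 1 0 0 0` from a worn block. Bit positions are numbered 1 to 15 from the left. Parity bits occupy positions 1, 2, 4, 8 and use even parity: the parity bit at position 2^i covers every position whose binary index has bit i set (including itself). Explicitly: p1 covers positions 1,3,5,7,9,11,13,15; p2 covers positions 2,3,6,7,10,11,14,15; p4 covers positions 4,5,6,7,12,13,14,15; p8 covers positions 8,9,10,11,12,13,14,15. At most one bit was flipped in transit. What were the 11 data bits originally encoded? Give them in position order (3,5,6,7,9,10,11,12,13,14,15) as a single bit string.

01010001000

s1: b1⊕b3⊕b5⊕b7⊕b9⊕b11⊕b13⊕b15 = 0⊕0⊕1⊕1⊕0⊕0⊕0⊕0 = 0
s2: b2⊕b3⊕b6⊕b7⊕b10⊕b11⊕b14⊕b15 = 1⊕0⊕0⊕1⊕0⊕0⊕0⊕0 = 0
s4: b4⊕b5⊕b6⊕b7⊕b12⊕b13⊕b14⊕b15 = 1⊕1⊕0⊕1⊕1⊕0⊕0⊕0 = 0
s8: b8⊕b9⊕b10⊕b11⊕b12⊕b13⊕b14⊕b15 = 1⊕0⊕0⊕0⊕1⊕0⊕0⊕0 = 0
Syndrome (s8...s1) = 0000 → position 0 (no error).
No correction needed.
Data bits at positions 3,5,6,7,9,10,11,12,13,14,15: 01010001000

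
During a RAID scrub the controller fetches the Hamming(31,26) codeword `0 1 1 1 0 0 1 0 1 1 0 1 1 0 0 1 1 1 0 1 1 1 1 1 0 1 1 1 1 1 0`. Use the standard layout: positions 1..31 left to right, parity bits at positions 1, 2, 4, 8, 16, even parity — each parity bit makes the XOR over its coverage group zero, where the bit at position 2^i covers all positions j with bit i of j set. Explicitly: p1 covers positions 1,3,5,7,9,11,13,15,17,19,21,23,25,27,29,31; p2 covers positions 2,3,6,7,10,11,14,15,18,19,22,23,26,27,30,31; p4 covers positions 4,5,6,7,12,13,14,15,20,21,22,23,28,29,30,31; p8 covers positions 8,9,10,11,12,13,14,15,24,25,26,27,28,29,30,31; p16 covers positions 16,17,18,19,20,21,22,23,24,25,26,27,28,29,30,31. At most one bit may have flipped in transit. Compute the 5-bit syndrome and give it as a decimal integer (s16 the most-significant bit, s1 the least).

s1: b1⊕b3⊕b5⊕b7⊕b9⊕b11⊕b13⊕b15⊕b17⊕b19⊕b21⊕b23⊕b25⊕b27⊕b29⊕b31 = 0⊕1⊕0⊕1⊕1⊕0⊕1⊕0⊕1⊕0⊕1⊕1⊕0⊕1⊕1⊕0 = 1
s2: b2⊕b3⊕b6⊕b7⊕b10⊕b11⊕b14⊕b15⊕b18⊕b19⊕b22⊕b23⊕b26⊕b27⊕b30⊕b31 = 1⊕1⊕0⊕1⊕1⊕0⊕0⊕0⊕1⊕0⊕1⊕1⊕1⊕1⊕1⊕0 = 0
s4: b4⊕b5⊕b6⊕b7⊕b12⊕b13⊕b14⊕b15⊕b20⊕b21⊕b22⊕b23⊕b28⊕b29⊕b30⊕b31 = 1⊕0⊕0⊕1⊕1⊕1⊕0⊕0⊕1⊕1⊕1⊕1⊕1⊕1⊕1⊕0 = 1
s8: b8⊕b9⊕b10⊕b11⊕b12⊕b13⊕b14⊕b15⊕b24⊕b25⊕b26⊕b27⊕b28⊕b29⊕b30⊕b31 = 0⊕1⊕1⊕0⊕1⊕1⊕0⊕0⊕1⊕0⊕1⊕1⊕1⊕1⊕1⊕0 = 0
s16: b16⊕b17⊕b18⊕b19⊕b20⊕b21⊕b22⊕b23⊕b24⊕b25⊕b26⊕b27⊕b28⊕b29⊕b30⊕b31 = 1⊕1⊕1⊕0⊕1⊕1⊕1⊕1⊕1⊕0⊕1⊕1⊕1⊕1⊕1⊕0 = 1
Syndrome (s16...s1) = 10101 → position 21.

21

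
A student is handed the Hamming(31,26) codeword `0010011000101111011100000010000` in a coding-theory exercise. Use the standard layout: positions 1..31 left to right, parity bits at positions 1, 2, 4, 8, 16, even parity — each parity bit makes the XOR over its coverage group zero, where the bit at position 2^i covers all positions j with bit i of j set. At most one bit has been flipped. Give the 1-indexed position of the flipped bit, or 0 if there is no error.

27

s1: b1⊕b3⊕b5⊕b7⊕b9⊕b11⊕b13⊕b15⊕b17⊕b19⊕b21⊕b23⊕b25⊕b27⊕b29⊕b31 = 0⊕1⊕0⊕1⊕0⊕1⊕1⊕1⊕0⊕1⊕0⊕0⊕0⊕1⊕0⊕0 = 1
s2: b2⊕b3⊕b6⊕b7⊕b10⊕b11⊕b14⊕b15⊕b18⊕b19⊕b22⊕b23⊕b26⊕b27⊕b30⊕b31 = 0⊕1⊕1⊕1⊕0⊕1⊕1⊕1⊕1⊕1⊕0⊕0⊕0⊕1⊕0⊕0 = 1
s4: b4⊕b5⊕b6⊕b7⊕b12⊕b13⊕b14⊕b15⊕b20⊕b21⊕b22⊕b23⊕b28⊕b29⊕b30⊕b31 = 0⊕0⊕1⊕1⊕0⊕1⊕1⊕1⊕1⊕0⊕0⊕0⊕0⊕0⊕0⊕0 = 0
s8: b8⊕b9⊕b10⊕b11⊕b12⊕b13⊕b14⊕b15⊕b24⊕b25⊕b26⊕b27⊕b28⊕b29⊕b30⊕b31 = 0⊕0⊕0⊕1⊕0⊕1⊕1⊕1⊕0⊕0⊕0⊕1⊕0⊕0⊕0⊕0 = 1
s16: b16⊕b17⊕b18⊕b19⊕b20⊕b21⊕b22⊕b23⊕b24⊕b25⊕b26⊕b27⊕b28⊕b29⊕b30⊕b31 = 1⊕0⊕1⊕1⊕1⊕0⊕0⊕0⊕0⊕0⊕0⊕1⊕0⊕0⊕0⊕0 = 1
Syndrome (s16...s1) = 11011 → position 27.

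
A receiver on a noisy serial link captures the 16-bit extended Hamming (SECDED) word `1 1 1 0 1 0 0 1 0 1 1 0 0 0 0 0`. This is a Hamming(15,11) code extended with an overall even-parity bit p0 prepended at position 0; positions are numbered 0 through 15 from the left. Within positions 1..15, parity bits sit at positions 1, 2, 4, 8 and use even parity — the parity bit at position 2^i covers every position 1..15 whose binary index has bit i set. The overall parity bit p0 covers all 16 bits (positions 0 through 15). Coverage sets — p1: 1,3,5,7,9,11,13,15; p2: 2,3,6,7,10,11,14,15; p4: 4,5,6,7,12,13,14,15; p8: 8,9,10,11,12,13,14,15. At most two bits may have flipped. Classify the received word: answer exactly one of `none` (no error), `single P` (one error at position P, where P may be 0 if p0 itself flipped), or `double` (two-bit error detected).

single 3

s1: b1⊕b3⊕b5⊕b7⊕b9⊕b11⊕b13⊕b15 = 1⊕0⊕0⊕1⊕1⊕0⊕0⊕0 = 1
s2: b2⊕b3⊕b6⊕b7⊕b10⊕b11⊕b14⊕b15 = 1⊕0⊕0⊕1⊕1⊕0⊕0⊕0 = 1
s4: b4⊕b5⊕b6⊕b7⊕b12⊕b13⊕b14⊕b15 = 1⊕0⊕0⊕1⊕0⊕0⊕0⊕0 = 0
s8: b8⊕b9⊕b10⊕b11⊕b12⊕b13⊕b14⊕b15 = 0⊕1⊕1⊕0⊕0⊕0⊕0⊕0 = 0
Syndrome (s8...s1) = 0011 → position 3.
Overall parity (XOR of all 16 bits, including p0): 1⊕1⊕1⊕0⊕1⊕0⊕0⊕1⊕0⊕1⊕1⊕0⊕0⊕0⊕0⊕0 = 1
Overall=1, syndrome position=3 → single-bit error at position 3.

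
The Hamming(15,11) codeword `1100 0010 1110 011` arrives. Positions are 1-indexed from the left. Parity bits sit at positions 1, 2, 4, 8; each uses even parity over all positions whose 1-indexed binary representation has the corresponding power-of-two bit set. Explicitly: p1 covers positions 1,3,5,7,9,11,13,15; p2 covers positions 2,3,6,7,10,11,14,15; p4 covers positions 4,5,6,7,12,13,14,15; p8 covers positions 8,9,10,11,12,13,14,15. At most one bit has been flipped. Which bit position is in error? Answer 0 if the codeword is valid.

s1: b1⊕b3⊕b5⊕b7⊕b9⊕b11⊕b13⊕b15 = 1⊕0⊕0⊕1⊕1⊕1⊕0⊕1 = 1
s2: b2⊕b3⊕b6⊕b7⊕b10⊕b11⊕b14⊕b15 = 1⊕0⊕0⊕1⊕1⊕1⊕1⊕1 = 0
s4: b4⊕b5⊕b6⊕b7⊕b12⊕b13⊕b14⊕b15 = 0⊕0⊕0⊕1⊕0⊕0⊕1⊕1 = 1
s8: b8⊕b9⊕b10⊕b11⊕b12⊕b13⊕b14⊕b15 = 0⊕1⊕1⊕1⊕0⊕0⊕1⊕1 = 1
Syndrome (s8...s1) = 1101 → position 13.

13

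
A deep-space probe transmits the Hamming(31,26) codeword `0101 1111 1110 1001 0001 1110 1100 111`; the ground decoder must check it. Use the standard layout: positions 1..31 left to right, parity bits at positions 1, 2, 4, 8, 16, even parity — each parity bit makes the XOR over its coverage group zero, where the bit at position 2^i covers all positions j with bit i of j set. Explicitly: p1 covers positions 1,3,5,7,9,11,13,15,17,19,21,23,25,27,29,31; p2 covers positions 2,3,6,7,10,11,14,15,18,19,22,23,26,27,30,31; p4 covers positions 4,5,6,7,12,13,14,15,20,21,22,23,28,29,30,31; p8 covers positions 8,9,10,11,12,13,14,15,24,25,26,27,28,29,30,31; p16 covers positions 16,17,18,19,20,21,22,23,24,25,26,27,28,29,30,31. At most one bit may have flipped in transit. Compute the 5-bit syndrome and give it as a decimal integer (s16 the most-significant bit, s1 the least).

0

s1: b1⊕b3⊕b5⊕b7⊕b9⊕b11⊕b13⊕b15⊕b17⊕b19⊕b21⊕b23⊕b25⊕b27⊕b29⊕b31 = 0⊕0⊕1⊕1⊕1⊕1⊕1⊕0⊕0⊕0⊕1⊕1⊕1⊕0⊕1⊕1 = 0
s2: b2⊕b3⊕b6⊕b7⊕b10⊕b11⊕b14⊕b15⊕b18⊕b19⊕b22⊕b23⊕b26⊕b27⊕b30⊕b31 = 1⊕0⊕1⊕1⊕1⊕1⊕0⊕0⊕0⊕0⊕1⊕1⊕1⊕0⊕1⊕1 = 0
s4: b4⊕b5⊕b6⊕b7⊕b12⊕b13⊕b14⊕b15⊕b20⊕b21⊕b22⊕b23⊕b28⊕b29⊕b30⊕b31 = 1⊕1⊕1⊕1⊕0⊕1⊕0⊕0⊕1⊕1⊕1⊕1⊕0⊕1⊕1⊕1 = 0
s8: b8⊕b9⊕b10⊕b11⊕b12⊕b13⊕b14⊕b15⊕b24⊕b25⊕b26⊕b27⊕b28⊕b29⊕b30⊕b31 = 1⊕1⊕1⊕1⊕0⊕1⊕0⊕0⊕0⊕1⊕1⊕0⊕0⊕1⊕1⊕1 = 0
s16: b16⊕b17⊕b18⊕b19⊕b20⊕b21⊕b22⊕b23⊕b24⊕b25⊕b26⊕b27⊕b28⊕b29⊕b30⊕b31 = 1⊕0⊕0⊕0⊕1⊕1⊕1⊕1⊕0⊕1⊕1⊕0⊕0⊕1⊕1⊕1 = 0
Syndrome (s16...s1) = 00000 → position 0 (no error).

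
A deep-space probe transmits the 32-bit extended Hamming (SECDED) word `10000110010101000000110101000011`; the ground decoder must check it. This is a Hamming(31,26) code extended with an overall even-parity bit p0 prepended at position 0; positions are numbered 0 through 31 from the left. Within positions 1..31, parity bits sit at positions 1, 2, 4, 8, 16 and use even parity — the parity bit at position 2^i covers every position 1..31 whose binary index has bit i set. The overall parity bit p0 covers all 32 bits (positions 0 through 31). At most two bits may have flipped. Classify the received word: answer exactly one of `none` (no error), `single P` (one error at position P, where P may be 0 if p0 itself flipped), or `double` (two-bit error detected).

s1: b1⊕b3⊕b5⊕b7⊕b9⊕b11⊕b13⊕b15⊕b17⊕b19⊕b21⊕b23⊕b25⊕b27⊕b29⊕b31 = 0⊕0⊕1⊕0⊕1⊕1⊕1⊕0⊕0⊕0⊕1⊕1⊕1⊕0⊕0⊕1 = 0
s2: b2⊕b3⊕b6⊕b7⊕b10⊕b11⊕b14⊕b15⊕b18⊕b19⊕b22⊕b23⊕b26⊕b27⊕b30⊕b31 = 0⊕0⊕1⊕0⊕0⊕1⊕0⊕0⊕0⊕0⊕0⊕1⊕0⊕0⊕1⊕1 = 1
s4: b4⊕b5⊕b6⊕b7⊕b12⊕b13⊕b14⊕b15⊕b20⊕b21⊕b22⊕b23⊕b28⊕b29⊕b30⊕b31 = 0⊕1⊕1⊕0⊕0⊕1⊕0⊕0⊕1⊕1⊕0⊕1⊕0⊕0⊕1⊕1 = 0
s8: b8⊕b9⊕b10⊕b11⊕b12⊕b13⊕b14⊕b15⊕b24⊕b25⊕b26⊕b27⊕b28⊕b29⊕b30⊕b31 = 0⊕1⊕0⊕1⊕0⊕1⊕0⊕0⊕0⊕1⊕0⊕0⊕0⊕0⊕1⊕1 = 0
s16: b16⊕b17⊕b18⊕b19⊕b20⊕b21⊕b22⊕b23⊕b24⊕b25⊕b26⊕b27⊕b28⊕b29⊕b30⊕b31 = 0⊕0⊕0⊕0⊕1⊕1⊕0⊕1⊕0⊕1⊕0⊕0⊕0⊕0⊕1⊕1 = 0
Syndrome (s16...s1) = 00010 → position 2.
Overall parity (XOR of all 32 bits, including p0): 1⊕0⊕0⊕0⊕0⊕1⊕1⊕0⊕0⊕1⊕0⊕1⊕0⊕1⊕0⊕0⊕0⊕0⊕0⊕0⊕1⊕1⊕0⊕1⊕0⊕1⊕0⊕0⊕0⊕0⊕1⊕1 = 0
Overall=0, syndrome position=2 → double-bit error detected (uncorrectable).

double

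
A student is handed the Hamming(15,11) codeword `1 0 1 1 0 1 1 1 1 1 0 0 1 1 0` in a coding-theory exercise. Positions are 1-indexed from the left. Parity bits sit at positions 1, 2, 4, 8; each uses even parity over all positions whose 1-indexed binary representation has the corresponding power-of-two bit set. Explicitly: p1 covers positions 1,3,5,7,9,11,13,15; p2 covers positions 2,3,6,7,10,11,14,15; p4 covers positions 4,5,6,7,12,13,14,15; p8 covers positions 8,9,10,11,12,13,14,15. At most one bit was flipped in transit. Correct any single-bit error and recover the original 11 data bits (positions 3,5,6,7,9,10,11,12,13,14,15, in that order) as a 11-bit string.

10111100111

s1: b1⊕b3⊕b5⊕b7⊕b9⊕b11⊕b13⊕b15 = 1⊕1⊕0⊕1⊕1⊕0⊕1⊕0 = 1
s2: b2⊕b3⊕b6⊕b7⊕b10⊕b11⊕b14⊕b15 = 0⊕1⊕1⊕1⊕1⊕0⊕1⊕0 = 1
s4: b4⊕b5⊕b6⊕b7⊕b12⊕b13⊕b14⊕b15 = 1⊕0⊕1⊕1⊕0⊕1⊕1⊕0 = 1
s8: b8⊕b9⊕b10⊕b11⊕b12⊕b13⊕b14⊕b15 = 1⊕1⊕1⊕0⊕0⊕1⊕1⊕0 = 1
Syndrome (s8...s1) = 1111 → position 15.
Flip bit 15: corrected codeword = 101101111100111
Data bits at positions 3,5,6,7,9,10,11,12,13,14,15: 10111100111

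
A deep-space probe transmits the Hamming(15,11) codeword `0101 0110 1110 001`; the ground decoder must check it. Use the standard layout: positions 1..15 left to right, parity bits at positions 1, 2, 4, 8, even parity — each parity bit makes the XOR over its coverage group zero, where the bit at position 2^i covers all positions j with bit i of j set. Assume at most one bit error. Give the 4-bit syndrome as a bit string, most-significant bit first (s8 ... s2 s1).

s1: b1⊕b3⊕b5⊕b7⊕b9⊕b11⊕b13⊕b15 = 0⊕0⊕0⊕1⊕1⊕1⊕0⊕1 = 0
s2: b2⊕b3⊕b6⊕b7⊕b10⊕b11⊕b14⊕b15 = 1⊕0⊕1⊕1⊕1⊕1⊕0⊕1 = 0
s4: b4⊕b5⊕b6⊕b7⊕b12⊕b13⊕b14⊕b15 = 1⊕0⊕1⊕1⊕0⊕0⊕0⊕1 = 0
s8: b8⊕b9⊕b10⊕b11⊕b12⊕b13⊕b14⊕b15 = 0⊕1⊕1⊕1⊕0⊕0⊕0⊕1 = 0
Syndrome (s8...s1) = 0000 → position 0 (no error).

0000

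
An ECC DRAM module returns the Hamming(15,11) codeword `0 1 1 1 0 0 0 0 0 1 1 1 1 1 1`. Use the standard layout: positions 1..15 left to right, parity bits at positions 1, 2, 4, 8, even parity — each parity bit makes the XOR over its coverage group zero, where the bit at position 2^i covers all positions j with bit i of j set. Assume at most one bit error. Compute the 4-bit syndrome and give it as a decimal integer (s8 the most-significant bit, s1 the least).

s1: b1⊕b3⊕b5⊕b7⊕b9⊕b11⊕b13⊕b15 = 0⊕1⊕0⊕0⊕0⊕1⊕1⊕1 = 0
s2: b2⊕b3⊕b6⊕b7⊕b10⊕b11⊕b14⊕b15 = 1⊕1⊕0⊕0⊕1⊕1⊕1⊕1 = 0
s4: b4⊕b5⊕b6⊕b7⊕b12⊕b13⊕b14⊕b15 = 1⊕0⊕0⊕0⊕1⊕1⊕1⊕1 = 1
s8: b8⊕b9⊕b10⊕b11⊕b12⊕b13⊕b14⊕b15 = 0⊕0⊕1⊕1⊕1⊕1⊕1⊕1 = 0
Syndrome (s8...s1) = 0100 → position 4.

4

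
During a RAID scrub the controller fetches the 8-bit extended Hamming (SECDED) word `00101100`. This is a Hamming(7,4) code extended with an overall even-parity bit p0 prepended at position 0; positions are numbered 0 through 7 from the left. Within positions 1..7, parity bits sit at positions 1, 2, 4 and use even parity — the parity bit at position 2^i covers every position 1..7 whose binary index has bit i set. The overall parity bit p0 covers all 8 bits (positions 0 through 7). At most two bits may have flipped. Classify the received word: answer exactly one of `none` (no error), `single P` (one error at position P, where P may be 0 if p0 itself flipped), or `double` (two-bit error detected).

s1: b1⊕b3⊕b5⊕b7 = 0⊕0⊕1⊕0 = 1
s2: b2⊕b3⊕b6⊕b7 = 1⊕0⊕0⊕0 = 1
s4: b4⊕b5⊕b6⊕b7 = 1⊕1⊕0⊕0 = 0
Syndrome (s4...s1) = 011 → position 3.
Overall parity (XOR of all 8 bits, including p0): 0⊕0⊕1⊕0⊕1⊕1⊕0⊕0 = 1
Overall=1, syndrome position=3 → single-bit error at position 3.

single 3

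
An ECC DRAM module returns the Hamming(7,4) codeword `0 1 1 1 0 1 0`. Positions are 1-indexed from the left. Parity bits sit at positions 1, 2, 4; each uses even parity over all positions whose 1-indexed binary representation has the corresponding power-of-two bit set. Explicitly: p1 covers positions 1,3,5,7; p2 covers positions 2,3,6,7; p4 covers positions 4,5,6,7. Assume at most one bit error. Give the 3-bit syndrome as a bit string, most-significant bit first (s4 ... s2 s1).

011

s1: b1⊕b3⊕b5⊕b7 = 0⊕1⊕0⊕0 = 1
s2: b2⊕b3⊕b6⊕b7 = 1⊕1⊕1⊕0 = 1
s4: b4⊕b5⊕b6⊕b7 = 1⊕0⊕1⊕0 = 0
Syndrome (s4...s1) = 011 → position 3.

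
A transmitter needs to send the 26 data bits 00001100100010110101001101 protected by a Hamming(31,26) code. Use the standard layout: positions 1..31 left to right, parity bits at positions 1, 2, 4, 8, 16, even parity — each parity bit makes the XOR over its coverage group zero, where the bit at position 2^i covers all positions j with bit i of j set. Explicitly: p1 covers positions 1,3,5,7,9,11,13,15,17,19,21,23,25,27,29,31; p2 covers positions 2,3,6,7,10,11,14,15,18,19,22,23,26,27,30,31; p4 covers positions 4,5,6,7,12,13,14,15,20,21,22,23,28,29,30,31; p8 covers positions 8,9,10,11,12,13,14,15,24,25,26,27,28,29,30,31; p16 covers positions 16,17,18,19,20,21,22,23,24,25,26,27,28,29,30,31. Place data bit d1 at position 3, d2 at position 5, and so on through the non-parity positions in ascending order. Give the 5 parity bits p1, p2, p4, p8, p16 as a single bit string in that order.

10110

Place data bits at non-power-of-two positions: b3=0, b5=0, b6=0, b7=0, b9=1, b10=1, b11=0, b12=0, b13=1, b14=0, b15=0, b17=0, b18=1, b19=0, b20=1, b21=1, b22=0, b23=1, b24=0, b25=1, b26=0, b27=0, b28=1, b29=1, b30=0, b31=1.
p1 = XOR of data positions {3,5,7,9,11,13,15,17,19,21,23,25,27,29,31} = 0⊕0⊕0⊕1⊕0⊕1⊕0⊕0⊕0⊕1⊕1⊕1⊕0⊕1⊕1 = 1
p2 = XOR of data positions {3,6,7,10,11,14,15,18,19,22,23,26,27,30,31} = 0⊕0⊕0⊕1⊕0⊕0⊕0⊕1⊕0⊕0⊕1⊕0⊕0⊕0⊕1 = 0
p4 = XOR of data positions {5,6,7,12,13,14,15,20,21,22,23,28,29,30,31} = 0⊕0⊕0⊕0⊕1⊕0⊕0⊕1⊕1⊕0⊕1⊕1⊕1⊕0⊕1 = 1
p8 = XOR of data positions {9,10,11,12,13,14,15,24,25,26,27,28,29,30,31} = 1⊕1⊕0⊕0⊕1⊕0⊕0⊕0⊕1⊕0⊕0⊕1⊕1⊕0⊕1 = 1
p16 = XOR of data positions {17,18,19,20,21,22,23,24,25,26,27,28,29,30,31} = 0⊕1⊕0⊕1⊕1⊕0⊕1⊕0⊕1⊕0⊕0⊕1⊕1⊕0⊕1 = 0
Parity bits p1,p2,p4,p8,p16 = 10110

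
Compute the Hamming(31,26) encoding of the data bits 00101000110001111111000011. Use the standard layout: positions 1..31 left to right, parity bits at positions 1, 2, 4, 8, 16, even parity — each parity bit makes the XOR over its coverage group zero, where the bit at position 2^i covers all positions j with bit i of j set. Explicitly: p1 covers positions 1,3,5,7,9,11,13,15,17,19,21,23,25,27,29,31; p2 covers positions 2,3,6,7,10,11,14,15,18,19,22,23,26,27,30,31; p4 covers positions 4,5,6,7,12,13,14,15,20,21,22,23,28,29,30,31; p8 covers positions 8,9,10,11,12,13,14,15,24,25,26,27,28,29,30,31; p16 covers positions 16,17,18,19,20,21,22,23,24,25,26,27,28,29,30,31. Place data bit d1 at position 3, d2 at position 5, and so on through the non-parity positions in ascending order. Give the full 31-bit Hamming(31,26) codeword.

1101010110001101001111111000011

Place data bits at non-power-of-two positions: b3=0, b5=0, b6=1, b7=0, b9=1, b10=0, b11=0, b12=0, b13=1, b14=1, b15=0, b17=0, b18=0, b19=1, b20=1, b21=1, b22=1, b23=1, b24=1, b25=1, b26=0, b27=0, b28=0, b29=0, b30=1, b31=1.
p1 = XOR of data positions {3,5,7,9,11,13,15,17,19,21,23,25,27,29,31} = 0⊕0⊕0⊕1⊕0⊕1⊕0⊕0⊕1⊕1⊕1⊕1⊕0⊕0⊕1 = 1
p2 = XOR of data positions {3,6,7,10,11,14,15,18,19,22,23,26,27,30,31} = 0⊕1⊕0⊕0⊕0⊕1⊕0⊕0⊕1⊕1⊕1⊕0⊕0⊕1⊕1 = 1
p4 = XOR of data positions {5,6,7,12,13,14,15,20,21,22,23,28,29,30,31} = 0⊕1⊕0⊕0⊕1⊕1⊕0⊕1⊕1⊕1⊕1⊕0⊕0⊕1⊕1 = 1
p8 = XOR of data positions {9,10,11,12,13,14,15,24,25,26,27,28,29,30,31} = 1⊕0⊕0⊕0⊕1⊕1⊕0⊕1⊕1⊕0⊕0⊕0⊕0⊕1⊕1 = 1
p16 = XOR of data positions {17,18,19,20,21,22,23,24,25,26,27,28,29,30,31} = 0⊕0⊕1⊕1⊕1⊕1⊕1⊕1⊕1⊕0⊕0⊕0⊕0⊕1⊕1 = 1
Codeword b1..b31 = 1101010110001101001111111000011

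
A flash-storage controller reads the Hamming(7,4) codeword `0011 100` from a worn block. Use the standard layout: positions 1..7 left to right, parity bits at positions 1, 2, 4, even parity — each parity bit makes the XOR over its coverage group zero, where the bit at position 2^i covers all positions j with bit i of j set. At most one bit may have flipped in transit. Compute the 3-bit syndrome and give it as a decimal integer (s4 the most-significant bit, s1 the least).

2

s1: b1⊕b3⊕b5⊕b7 = 0⊕1⊕1⊕0 = 0
s2: b2⊕b3⊕b6⊕b7 = 0⊕1⊕0⊕0 = 1
s4: b4⊕b5⊕b6⊕b7 = 1⊕1⊕0⊕0 = 0
Syndrome (s4...s1) = 010 → position 2.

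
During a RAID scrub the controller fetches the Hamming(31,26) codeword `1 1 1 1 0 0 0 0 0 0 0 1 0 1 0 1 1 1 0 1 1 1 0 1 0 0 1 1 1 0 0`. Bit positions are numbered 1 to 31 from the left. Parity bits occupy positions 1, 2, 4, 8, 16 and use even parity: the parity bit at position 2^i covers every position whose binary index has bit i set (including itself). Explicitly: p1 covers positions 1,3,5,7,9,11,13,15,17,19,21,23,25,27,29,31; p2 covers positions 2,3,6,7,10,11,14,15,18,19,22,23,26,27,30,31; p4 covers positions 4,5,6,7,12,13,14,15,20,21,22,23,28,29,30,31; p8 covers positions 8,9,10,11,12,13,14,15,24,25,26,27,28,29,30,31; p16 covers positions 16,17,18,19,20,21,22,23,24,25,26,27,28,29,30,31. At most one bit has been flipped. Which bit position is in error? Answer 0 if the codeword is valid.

0

s1: b1⊕b3⊕b5⊕b7⊕b9⊕b11⊕b13⊕b15⊕b17⊕b19⊕b21⊕b23⊕b25⊕b27⊕b29⊕b31 = 1⊕1⊕0⊕0⊕0⊕0⊕0⊕0⊕1⊕0⊕1⊕0⊕0⊕1⊕1⊕0 = 0
s2: b2⊕b3⊕b6⊕b7⊕b10⊕b11⊕b14⊕b15⊕b18⊕b19⊕b22⊕b23⊕b26⊕b27⊕b30⊕b31 = 1⊕1⊕0⊕0⊕0⊕0⊕1⊕0⊕1⊕0⊕1⊕0⊕0⊕1⊕0⊕0 = 0
s4: b4⊕b5⊕b6⊕b7⊕b12⊕b13⊕b14⊕b15⊕b20⊕b21⊕b22⊕b23⊕b28⊕b29⊕b30⊕b31 = 1⊕0⊕0⊕0⊕1⊕0⊕1⊕0⊕1⊕1⊕1⊕0⊕1⊕1⊕0⊕0 = 0
s8: b8⊕b9⊕b10⊕b11⊕b12⊕b13⊕b14⊕b15⊕b24⊕b25⊕b26⊕b27⊕b28⊕b29⊕b30⊕b31 = 0⊕0⊕0⊕0⊕1⊕0⊕1⊕0⊕1⊕0⊕0⊕1⊕1⊕1⊕0⊕0 = 0
s16: b16⊕b17⊕b18⊕b19⊕b20⊕b21⊕b22⊕b23⊕b24⊕b25⊕b26⊕b27⊕b28⊕b29⊕b30⊕b31 = 1⊕1⊕1⊕0⊕1⊕1⊕1⊕0⊕1⊕0⊕0⊕1⊕1⊕1⊕0⊕0 = 0
Syndrome (s16...s1) = 00000 → position 0 (no error).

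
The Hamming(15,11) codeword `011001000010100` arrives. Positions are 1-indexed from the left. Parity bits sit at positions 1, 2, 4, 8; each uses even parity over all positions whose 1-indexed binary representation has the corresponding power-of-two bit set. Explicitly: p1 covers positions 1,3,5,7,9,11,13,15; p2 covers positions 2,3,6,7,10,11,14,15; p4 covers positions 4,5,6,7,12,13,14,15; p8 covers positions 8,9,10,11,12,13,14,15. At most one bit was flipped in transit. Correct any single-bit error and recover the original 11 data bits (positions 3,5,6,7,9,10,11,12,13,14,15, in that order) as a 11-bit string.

s1: b1⊕b3⊕b5⊕b7⊕b9⊕b11⊕b13⊕b15 = 0⊕1⊕0⊕0⊕0⊕1⊕1⊕0 = 1
s2: b2⊕b3⊕b6⊕b7⊕b10⊕b11⊕b14⊕b15 = 1⊕1⊕1⊕0⊕0⊕1⊕0⊕0 = 0
s4: b4⊕b5⊕b6⊕b7⊕b12⊕b13⊕b14⊕b15 = 0⊕0⊕1⊕0⊕0⊕1⊕0⊕0 = 0
s8: b8⊕b9⊕b10⊕b11⊕b12⊕b13⊕b14⊕b15 = 0⊕0⊕0⊕1⊕0⊕1⊕0⊕0 = 0
Syndrome (s8...s1) = 0001 → position 1.
Flip bit 1: corrected codeword = 111001000010100
Data bits at positions 3,5,6,7,9,10,11,12,13,14,15: 10100010100

10100010100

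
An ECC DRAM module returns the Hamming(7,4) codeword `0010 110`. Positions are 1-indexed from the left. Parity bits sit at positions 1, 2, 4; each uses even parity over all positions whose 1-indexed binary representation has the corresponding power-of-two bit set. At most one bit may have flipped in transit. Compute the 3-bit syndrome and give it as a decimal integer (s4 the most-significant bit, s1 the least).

0

s1: b1⊕b3⊕b5⊕b7 = 0⊕1⊕1⊕0 = 0
s2: b2⊕b3⊕b6⊕b7 = 0⊕1⊕1⊕0 = 0
s4: b4⊕b5⊕b6⊕b7 = 0⊕1⊕1⊕0 = 0
Syndrome (s4...s1) = 000 → position 0 (no error).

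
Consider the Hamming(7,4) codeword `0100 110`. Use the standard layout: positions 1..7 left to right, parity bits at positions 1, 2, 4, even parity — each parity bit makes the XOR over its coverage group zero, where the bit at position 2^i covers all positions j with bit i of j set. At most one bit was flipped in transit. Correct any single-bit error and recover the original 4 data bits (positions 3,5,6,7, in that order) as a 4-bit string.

0110

s1: b1⊕b3⊕b5⊕b7 = 0⊕0⊕1⊕0 = 1
s2: b2⊕b3⊕b6⊕b7 = 1⊕0⊕1⊕0 = 0
s4: b4⊕b5⊕b6⊕b7 = 0⊕1⊕1⊕0 = 0
Syndrome (s4...s1) = 001 → position 1.
Flip bit 1: corrected codeword = 1100110
Data bits at positions 3,5,6,7: 0110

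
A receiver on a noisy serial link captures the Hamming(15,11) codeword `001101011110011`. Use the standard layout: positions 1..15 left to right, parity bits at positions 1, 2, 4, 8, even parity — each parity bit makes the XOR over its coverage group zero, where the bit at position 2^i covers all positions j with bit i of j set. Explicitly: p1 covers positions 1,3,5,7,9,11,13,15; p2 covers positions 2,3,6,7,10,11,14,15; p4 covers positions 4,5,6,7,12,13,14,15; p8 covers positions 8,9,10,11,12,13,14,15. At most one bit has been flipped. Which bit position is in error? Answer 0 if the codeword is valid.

s1: b1⊕b3⊕b5⊕b7⊕b9⊕b11⊕b13⊕b15 = 0⊕1⊕0⊕0⊕1⊕1⊕0⊕1 = 0
s2: b2⊕b3⊕b6⊕b7⊕b10⊕b11⊕b14⊕b15 = 0⊕1⊕1⊕0⊕1⊕1⊕1⊕1 = 0
s4: b4⊕b5⊕b6⊕b7⊕b12⊕b13⊕b14⊕b15 = 1⊕0⊕1⊕0⊕0⊕0⊕1⊕1 = 0
s8: b8⊕b9⊕b10⊕b11⊕b12⊕b13⊕b14⊕b15 = 1⊕1⊕1⊕1⊕0⊕0⊕1⊕1 = 0
Syndrome (s8...s1) = 0000 → position 0 (no error).

0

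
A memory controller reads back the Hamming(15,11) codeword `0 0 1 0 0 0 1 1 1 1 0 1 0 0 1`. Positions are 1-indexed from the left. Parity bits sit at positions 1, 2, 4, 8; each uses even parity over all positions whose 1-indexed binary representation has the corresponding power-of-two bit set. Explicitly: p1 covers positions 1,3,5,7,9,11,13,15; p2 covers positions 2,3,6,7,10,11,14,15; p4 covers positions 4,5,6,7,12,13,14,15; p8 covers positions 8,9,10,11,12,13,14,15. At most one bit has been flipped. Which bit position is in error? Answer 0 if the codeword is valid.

s1: b1⊕b3⊕b5⊕b7⊕b9⊕b11⊕b13⊕b15 = 0⊕1⊕0⊕1⊕1⊕0⊕0⊕1 = 0
s2: b2⊕b3⊕b6⊕b7⊕b10⊕b11⊕b14⊕b15 = 0⊕1⊕0⊕1⊕1⊕0⊕0⊕1 = 0
s4: b4⊕b5⊕b6⊕b7⊕b12⊕b13⊕b14⊕b15 = 0⊕0⊕0⊕1⊕1⊕0⊕0⊕1 = 1
s8: b8⊕b9⊕b10⊕b11⊕b12⊕b13⊕b14⊕b15 = 1⊕1⊕1⊕0⊕1⊕0⊕0⊕1 = 1
Syndrome (s8...s1) = 1100 → position 12.

12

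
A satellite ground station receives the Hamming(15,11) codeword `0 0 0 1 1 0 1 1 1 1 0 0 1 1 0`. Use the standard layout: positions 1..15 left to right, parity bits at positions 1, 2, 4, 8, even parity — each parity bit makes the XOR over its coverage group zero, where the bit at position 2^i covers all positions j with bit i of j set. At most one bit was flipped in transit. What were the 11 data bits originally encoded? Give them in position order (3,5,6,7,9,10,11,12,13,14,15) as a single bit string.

01011100100

s1: b1⊕b3⊕b5⊕b7⊕b9⊕b11⊕b13⊕b15 = 0⊕0⊕1⊕1⊕1⊕0⊕1⊕0 = 0
s2: b2⊕b3⊕b6⊕b7⊕b10⊕b11⊕b14⊕b15 = 0⊕0⊕0⊕1⊕1⊕0⊕1⊕0 = 1
s4: b4⊕b5⊕b6⊕b7⊕b12⊕b13⊕b14⊕b15 = 1⊕1⊕0⊕1⊕0⊕1⊕1⊕0 = 1
s8: b8⊕b9⊕b10⊕b11⊕b12⊕b13⊕b14⊕b15 = 1⊕1⊕1⊕0⊕0⊕1⊕1⊕0 = 1
Syndrome (s8...s1) = 1110 → position 14.
Flip bit 14: corrected codeword = 000110111100100
Data bits at positions 3,5,6,7,9,10,11,12,13,14,15: 01011100100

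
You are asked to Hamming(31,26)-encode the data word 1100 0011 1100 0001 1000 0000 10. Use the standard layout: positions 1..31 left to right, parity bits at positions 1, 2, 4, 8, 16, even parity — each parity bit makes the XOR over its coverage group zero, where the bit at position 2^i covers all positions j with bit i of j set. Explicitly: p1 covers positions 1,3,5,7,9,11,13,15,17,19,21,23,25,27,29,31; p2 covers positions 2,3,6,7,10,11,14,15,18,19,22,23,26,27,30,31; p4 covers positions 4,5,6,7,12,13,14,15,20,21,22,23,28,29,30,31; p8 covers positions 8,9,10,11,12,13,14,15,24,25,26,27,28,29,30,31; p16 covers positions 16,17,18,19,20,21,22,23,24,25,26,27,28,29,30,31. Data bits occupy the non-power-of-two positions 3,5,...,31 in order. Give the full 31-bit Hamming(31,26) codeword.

1111100100111101000011000000010

Place data bits at non-power-of-two positions: b3=1, b5=1, b6=0, b7=0, b9=0, b10=0, b11=1, b12=1, b13=1, b14=1, b15=0, b17=0, b18=0, b19=0, b20=0, b21=1, b22=1, b23=0, b24=0, b25=0, b26=0, b27=0, b28=0, b29=0, b30=1, b31=0.
p1 = XOR of data positions {3,5,7,9,11,13,15,17,19,21,23,25,27,29,31} = 1⊕1⊕0⊕0⊕1⊕1⊕0⊕0⊕0⊕1⊕0⊕0⊕0⊕0⊕0 = 1
p2 = XOR of data positions {3,6,7,10,11,14,15,18,19,22,23,26,27,30,31} = 1⊕0⊕0⊕0⊕1⊕1⊕0⊕0⊕0⊕1⊕0⊕0⊕0⊕1⊕0 = 1
p4 = XOR of data positions {5,6,7,12,13,14,15,20,21,22,23,28,29,30,31} = 1⊕0⊕0⊕1⊕1⊕1⊕0⊕0⊕1⊕1⊕0⊕0⊕0⊕1⊕0 = 1
p8 = XOR of data positions {9,10,11,12,13,14,15,24,25,26,27,28,29,30,31} = 0⊕0⊕1⊕1⊕1⊕1⊕0⊕0⊕0⊕0⊕0⊕0⊕0⊕1⊕0 = 1
p16 = XOR of data positions {17,18,19,20,21,22,23,24,25,26,27,28,29,30,31} = 0⊕0⊕0⊕0⊕1⊕1⊕0⊕0⊕0⊕0⊕0⊕0⊕0⊕1⊕0 = 1
Codeword b1..b31 = 1111100100111101000011000000010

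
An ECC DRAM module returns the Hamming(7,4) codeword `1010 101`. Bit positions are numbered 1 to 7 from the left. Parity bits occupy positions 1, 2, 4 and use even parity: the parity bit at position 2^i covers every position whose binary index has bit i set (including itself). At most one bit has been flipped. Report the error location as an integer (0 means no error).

s1: b1⊕b3⊕b5⊕b7 = 1⊕1⊕1⊕1 = 0
s2: b2⊕b3⊕b6⊕b7 = 0⊕1⊕0⊕1 = 0
s4: b4⊕b5⊕b6⊕b7 = 0⊕1⊕0⊕1 = 0
Syndrome (s4...s1) = 000 → position 0 (no error).

0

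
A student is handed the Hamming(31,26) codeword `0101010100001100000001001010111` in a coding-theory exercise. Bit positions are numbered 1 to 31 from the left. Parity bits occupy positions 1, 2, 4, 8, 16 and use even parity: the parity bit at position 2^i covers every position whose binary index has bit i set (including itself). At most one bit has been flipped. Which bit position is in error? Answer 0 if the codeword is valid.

s1: b1⊕b3⊕b5⊕b7⊕b9⊕b11⊕b13⊕b15⊕b17⊕b19⊕b21⊕b23⊕b25⊕b27⊕b29⊕b31 = 0⊕0⊕0⊕0⊕0⊕0⊕1⊕0⊕0⊕0⊕0⊕0⊕1⊕1⊕1⊕1 = 1
s2: b2⊕b3⊕b6⊕b7⊕b10⊕b11⊕b14⊕b15⊕b18⊕b19⊕b22⊕b23⊕b26⊕b27⊕b30⊕b31 = 1⊕0⊕1⊕0⊕0⊕0⊕1⊕0⊕0⊕0⊕1⊕0⊕0⊕1⊕1⊕1 = 1
s4: b4⊕b5⊕b6⊕b7⊕b12⊕b13⊕b14⊕b15⊕b20⊕b21⊕b22⊕b23⊕b28⊕b29⊕b30⊕b31 = 1⊕0⊕1⊕0⊕0⊕1⊕1⊕0⊕0⊕0⊕1⊕0⊕0⊕1⊕1⊕1 = 0
s8: b8⊕b9⊕b10⊕b11⊕b12⊕b13⊕b14⊕b15⊕b24⊕b25⊕b26⊕b27⊕b28⊕b29⊕b30⊕b31 = 1⊕0⊕0⊕0⊕0⊕1⊕1⊕0⊕0⊕1⊕0⊕1⊕0⊕1⊕1⊕1 = 0
s16: b16⊕b17⊕b18⊕b19⊕b20⊕b21⊕b22⊕b23⊕b24⊕b25⊕b26⊕b27⊕b28⊕b29⊕b30⊕b31 = 0⊕0⊕0⊕0⊕0⊕0⊕1⊕0⊕0⊕1⊕0⊕1⊕0⊕1⊕1⊕1 = 0
Syndrome (s16...s1) = 00011 → position 3.

3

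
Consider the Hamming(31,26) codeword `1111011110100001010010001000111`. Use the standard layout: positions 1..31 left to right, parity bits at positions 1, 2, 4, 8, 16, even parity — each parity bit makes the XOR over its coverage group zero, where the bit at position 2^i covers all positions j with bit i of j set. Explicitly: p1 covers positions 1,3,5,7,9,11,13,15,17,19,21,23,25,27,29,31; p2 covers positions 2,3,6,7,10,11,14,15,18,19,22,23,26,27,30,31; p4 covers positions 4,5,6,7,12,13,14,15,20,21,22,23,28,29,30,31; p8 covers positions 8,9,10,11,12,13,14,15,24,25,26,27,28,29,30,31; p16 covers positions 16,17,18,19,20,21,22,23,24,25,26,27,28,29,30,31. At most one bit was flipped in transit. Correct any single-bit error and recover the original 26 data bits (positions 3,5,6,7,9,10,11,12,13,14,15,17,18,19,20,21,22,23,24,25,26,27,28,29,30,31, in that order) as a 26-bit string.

10111010000010010001000011

s1: b1⊕b3⊕b5⊕b7⊕b9⊕b11⊕b13⊕b15⊕b17⊕b19⊕b21⊕b23⊕b25⊕b27⊕b29⊕b31 = 1⊕1⊕0⊕1⊕1⊕1⊕0⊕0⊕0⊕0⊕1⊕0⊕1⊕0⊕1⊕1 = 1
s2: b2⊕b3⊕b6⊕b7⊕b10⊕b11⊕b14⊕b15⊕b18⊕b19⊕b22⊕b23⊕b26⊕b27⊕b30⊕b31 = 1⊕1⊕1⊕1⊕0⊕1⊕0⊕0⊕1⊕0⊕0⊕0⊕0⊕0⊕1⊕1 = 0
s4: b4⊕b5⊕b6⊕b7⊕b12⊕b13⊕b14⊕b15⊕b20⊕b21⊕b22⊕b23⊕b28⊕b29⊕b30⊕b31 = 1⊕0⊕1⊕1⊕0⊕0⊕0⊕0⊕0⊕1⊕0⊕0⊕0⊕1⊕1⊕1 = 1
s8: b8⊕b9⊕b10⊕b11⊕b12⊕b13⊕b14⊕b15⊕b24⊕b25⊕b26⊕b27⊕b28⊕b29⊕b30⊕b31 = 1⊕1⊕0⊕1⊕0⊕0⊕0⊕0⊕0⊕1⊕0⊕0⊕0⊕1⊕1⊕1 = 1
s16: b16⊕b17⊕b18⊕b19⊕b20⊕b21⊕b22⊕b23⊕b24⊕b25⊕b26⊕b27⊕b28⊕b29⊕b30⊕b31 = 1⊕0⊕1⊕0⊕0⊕1⊕0⊕0⊕0⊕1⊕0⊕0⊕0⊕1⊕1⊕1 = 1
Syndrome (s16...s1) = 11101 → position 29.
Flip bit 29: corrected codeword = 1111011110100001010010001000011
Data bits at positions 3,5,6,7,9,10,11,12,13,14,15,17,18,19,20,21,22,23,24,25,26,27,28,29,30,31: 10111010000010010001000011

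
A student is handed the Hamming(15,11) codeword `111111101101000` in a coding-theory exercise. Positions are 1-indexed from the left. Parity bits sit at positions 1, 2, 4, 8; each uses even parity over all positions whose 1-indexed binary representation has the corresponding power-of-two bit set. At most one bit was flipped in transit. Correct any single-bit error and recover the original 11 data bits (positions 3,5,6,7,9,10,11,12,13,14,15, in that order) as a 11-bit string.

11111101001

s1: b1⊕b3⊕b5⊕b7⊕b9⊕b11⊕b13⊕b15 = 1⊕1⊕1⊕1⊕1⊕0⊕0⊕0 = 1
s2: b2⊕b3⊕b6⊕b7⊕b10⊕b11⊕b14⊕b15 = 1⊕1⊕1⊕1⊕1⊕0⊕0⊕0 = 1
s4: b4⊕b5⊕b6⊕b7⊕b12⊕b13⊕b14⊕b15 = 1⊕1⊕1⊕1⊕1⊕0⊕0⊕0 = 1
s8: b8⊕b9⊕b10⊕b11⊕b12⊕b13⊕b14⊕b15 = 0⊕1⊕1⊕0⊕1⊕0⊕0⊕0 = 1
Syndrome (s8...s1) = 1111 → position 15.
Flip bit 15: corrected codeword = 111111101101001
Data bits at positions 3,5,6,7,9,10,11,12,13,14,15: 11111101001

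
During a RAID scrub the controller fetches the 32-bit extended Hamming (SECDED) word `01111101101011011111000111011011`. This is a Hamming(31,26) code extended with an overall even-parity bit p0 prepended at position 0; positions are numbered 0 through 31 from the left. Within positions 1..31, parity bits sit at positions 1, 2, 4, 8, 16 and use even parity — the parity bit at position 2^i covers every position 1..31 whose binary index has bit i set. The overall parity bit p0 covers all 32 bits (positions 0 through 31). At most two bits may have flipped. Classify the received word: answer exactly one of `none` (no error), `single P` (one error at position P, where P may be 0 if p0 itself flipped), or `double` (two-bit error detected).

s1: b1⊕b3⊕b5⊕b7⊕b9⊕b11⊕b13⊕b15⊕b17⊕b19⊕b21⊕b23⊕b25⊕b27⊕b29⊕b31 = 1⊕1⊕1⊕1⊕0⊕0⊕1⊕1⊕1⊕1⊕0⊕1⊕1⊕1⊕0⊕1 = 0
s2: b2⊕b3⊕b6⊕b7⊕b10⊕b11⊕b14⊕b15⊕b18⊕b19⊕b22⊕b23⊕b26⊕b27⊕b30⊕b31 = 1⊕1⊕0⊕1⊕1⊕0⊕0⊕1⊕1⊕1⊕0⊕1⊕0⊕1⊕1⊕1 = 1
s4: b4⊕b5⊕b6⊕b7⊕b12⊕b13⊕b14⊕b15⊕b20⊕b21⊕b22⊕b23⊕b28⊕b29⊕b30⊕b31 = 1⊕1⊕0⊕1⊕1⊕1⊕0⊕1⊕0⊕0⊕0⊕1⊕1⊕0⊕1⊕1 = 0
s8: b8⊕b9⊕b10⊕b11⊕b12⊕b13⊕b14⊕b15⊕b24⊕b25⊕b26⊕b27⊕b28⊕b29⊕b30⊕b31 = 1⊕0⊕1⊕0⊕1⊕1⊕0⊕1⊕1⊕1⊕0⊕1⊕1⊕0⊕1⊕1 = 1
s16: b16⊕b17⊕b18⊕b19⊕b20⊕b21⊕b22⊕b23⊕b24⊕b25⊕b26⊕b27⊕b28⊕b29⊕b30⊕b31 = 1⊕1⊕1⊕1⊕0⊕0⊕0⊕1⊕1⊕1⊕0⊕1⊕1⊕0⊕1⊕1 = 1
Syndrome (s16...s1) = 11010 → position 26.
Overall parity (XOR of all 32 bits, including p0): 0⊕1⊕1⊕1⊕1⊕1⊕0⊕1⊕1⊕0⊕1⊕0⊕1⊕1⊕0⊕1⊕1⊕1⊕1⊕1⊕0⊕0⊕0⊕1⊕1⊕1⊕0⊕1⊕1⊕0⊕1⊕1 = 0
Overall=0, syndrome position=26 → double-bit error detected (uncorrectable).

double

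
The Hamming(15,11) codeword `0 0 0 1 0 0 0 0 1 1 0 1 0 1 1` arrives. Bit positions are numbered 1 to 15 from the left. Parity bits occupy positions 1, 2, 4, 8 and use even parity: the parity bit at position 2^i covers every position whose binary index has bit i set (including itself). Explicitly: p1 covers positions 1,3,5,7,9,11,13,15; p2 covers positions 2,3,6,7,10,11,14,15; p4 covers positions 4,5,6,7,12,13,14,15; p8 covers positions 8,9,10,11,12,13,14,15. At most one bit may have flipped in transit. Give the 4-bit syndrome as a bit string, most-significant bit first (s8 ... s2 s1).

s1: b1⊕b3⊕b5⊕b7⊕b9⊕b11⊕b13⊕b15 = 0⊕0⊕0⊕0⊕1⊕0⊕0⊕1 = 0
s2: b2⊕b3⊕b6⊕b7⊕b10⊕b11⊕b14⊕b15 = 0⊕0⊕0⊕0⊕1⊕0⊕1⊕1 = 1
s4: b4⊕b5⊕b6⊕b7⊕b12⊕b13⊕b14⊕b15 = 1⊕0⊕0⊕0⊕1⊕0⊕1⊕1 = 0
s8: b8⊕b9⊕b10⊕b11⊕b12⊕b13⊕b14⊕b15 = 0⊕1⊕1⊕0⊕1⊕0⊕1⊕1 = 1
Syndrome (s8...s1) = 1010 → position 10.

1010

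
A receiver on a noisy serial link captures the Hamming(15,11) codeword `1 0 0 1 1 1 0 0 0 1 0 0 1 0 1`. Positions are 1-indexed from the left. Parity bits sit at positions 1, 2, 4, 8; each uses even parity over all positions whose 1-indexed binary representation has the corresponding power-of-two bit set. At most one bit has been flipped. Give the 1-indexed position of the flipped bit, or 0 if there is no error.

s1: b1⊕b3⊕b5⊕b7⊕b9⊕b11⊕b13⊕b15 = 1⊕0⊕1⊕0⊕0⊕0⊕1⊕1 = 0
s2: b2⊕b3⊕b6⊕b7⊕b10⊕b11⊕b14⊕b15 = 0⊕0⊕1⊕0⊕1⊕0⊕0⊕1 = 1
s4: b4⊕b5⊕b6⊕b7⊕b12⊕b13⊕b14⊕b15 = 1⊕1⊕1⊕0⊕0⊕1⊕0⊕1 = 1
s8: b8⊕b9⊕b10⊕b11⊕b12⊕b13⊕b14⊕b15 = 0⊕0⊕1⊕0⊕0⊕1⊕0⊕1 = 1
Syndrome (s8...s1) = 1110 → position 14.

14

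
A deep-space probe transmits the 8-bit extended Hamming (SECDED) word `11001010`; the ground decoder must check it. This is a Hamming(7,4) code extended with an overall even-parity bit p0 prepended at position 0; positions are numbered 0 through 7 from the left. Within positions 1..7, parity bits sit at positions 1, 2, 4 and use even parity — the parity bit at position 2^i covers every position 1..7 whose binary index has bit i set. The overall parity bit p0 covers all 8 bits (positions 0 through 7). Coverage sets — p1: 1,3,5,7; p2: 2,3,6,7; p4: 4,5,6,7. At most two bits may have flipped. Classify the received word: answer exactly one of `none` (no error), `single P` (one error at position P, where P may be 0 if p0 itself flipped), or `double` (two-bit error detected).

double

s1: b1⊕b3⊕b5⊕b7 = 1⊕0⊕0⊕0 = 1
s2: b2⊕b3⊕b6⊕b7 = 0⊕0⊕1⊕0 = 1
s4: b4⊕b5⊕b6⊕b7 = 1⊕0⊕1⊕0 = 0
Syndrome (s4...s1) = 011 → position 3.
Overall parity (XOR of all 8 bits, including p0): 1⊕1⊕0⊕0⊕1⊕0⊕1⊕0 = 0
Overall=0, syndrome position=3 → double-bit error detected (uncorrectable).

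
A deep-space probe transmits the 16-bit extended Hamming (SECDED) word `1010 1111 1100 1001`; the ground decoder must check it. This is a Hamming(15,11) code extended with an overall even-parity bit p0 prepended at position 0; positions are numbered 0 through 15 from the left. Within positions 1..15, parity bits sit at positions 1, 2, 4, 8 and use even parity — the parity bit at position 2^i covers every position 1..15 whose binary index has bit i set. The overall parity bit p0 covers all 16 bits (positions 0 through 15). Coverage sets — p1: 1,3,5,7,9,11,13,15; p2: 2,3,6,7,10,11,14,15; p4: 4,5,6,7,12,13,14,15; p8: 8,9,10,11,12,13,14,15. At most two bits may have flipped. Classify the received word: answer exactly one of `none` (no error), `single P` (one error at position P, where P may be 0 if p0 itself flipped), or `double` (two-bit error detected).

none

s1: b1⊕b3⊕b5⊕b7⊕b9⊕b11⊕b13⊕b15 = 0⊕0⊕1⊕1⊕1⊕0⊕0⊕1 = 0
s2: b2⊕b3⊕b6⊕b7⊕b10⊕b11⊕b14⊕b15 = 1⊕0⊕1⊕1⊕0⊕0⊕0⊕1 = 0
s4: b4⊕b5⊕b6⊕b7⊕b12⊕b13⊕b14⊕b15 = 1⊕1⊕1⊕1⊕1⊕0⊕0⊕1 = 0
s8: b8⊕b9⊕b10⊕b11⊕b12⊕b13⊕b14⊕b15 = 1⊕1⊕0⊕0⊕1⊕0⊕0⊕1 = 0
Syndrome (s8...s1) = 0000 → position 0 (no error).
Overall parity (XOR of all 16 bits, including p0): 1⊕0⊕1⊕0⊕1⊕1⊕1⊕1⊕1⊕1⊕0⊕0⊕1⊕0⊕0⊕1 = 0
Overall=0, syndrome position=0 → no error.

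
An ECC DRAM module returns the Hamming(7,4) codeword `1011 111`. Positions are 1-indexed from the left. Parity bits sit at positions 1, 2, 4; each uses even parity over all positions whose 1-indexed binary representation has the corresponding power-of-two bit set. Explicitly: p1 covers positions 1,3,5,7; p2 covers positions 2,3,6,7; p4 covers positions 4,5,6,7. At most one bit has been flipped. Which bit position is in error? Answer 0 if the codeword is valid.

s1: b1⊕b3⊕b5⊕b7 = 1⊕1⊕1⊕1 = 0
s2: b2⊕b3⊕b6⊕b7 = 0⊕1⊕1⊕1 = 1
s4: b4⊕b5⊕b6⊕b7 = 1⊕1⊕1⊕1 = 0
Syndrome (s4...s1) = 010 → position 2.

2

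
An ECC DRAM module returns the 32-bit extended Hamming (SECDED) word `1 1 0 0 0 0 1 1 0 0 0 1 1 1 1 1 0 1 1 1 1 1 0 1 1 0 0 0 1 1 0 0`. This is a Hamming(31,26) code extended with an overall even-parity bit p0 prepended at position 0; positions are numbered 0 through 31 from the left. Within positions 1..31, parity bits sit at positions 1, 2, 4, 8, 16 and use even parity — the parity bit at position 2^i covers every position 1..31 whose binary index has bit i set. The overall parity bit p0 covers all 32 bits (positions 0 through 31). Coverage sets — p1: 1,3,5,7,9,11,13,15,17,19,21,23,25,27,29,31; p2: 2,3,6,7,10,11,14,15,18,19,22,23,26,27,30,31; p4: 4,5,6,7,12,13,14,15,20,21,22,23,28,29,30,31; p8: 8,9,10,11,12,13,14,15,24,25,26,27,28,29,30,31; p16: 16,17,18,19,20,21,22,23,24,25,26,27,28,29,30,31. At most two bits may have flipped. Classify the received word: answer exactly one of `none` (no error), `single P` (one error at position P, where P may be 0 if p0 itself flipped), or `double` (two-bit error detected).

double

s1: b1⊕b3⊕b5⊕b7⊕b9⊕b11⊕b13⊕b15⊕b17⊕b19⊕b21⊕b23⊕b25⊕b27⊕b29⊕b31 = 1⊕0⊕0⊕1⊕0⊕1⊕1⊕1⊕1⊕1⊕1⊕1⊕0⊕0⊕1⊕0 = 0
s2: b2⊕b3⊕b6⊕b7⊕b10⊕b11⊕b14⊕b15⊕b18⊕b19⊕b22⊕b23⊕b26⊕b27⊕b30⊕b31 = 0⊕0⊕1⊕1⊕0⊕1⊕1⊕1⊕1⊕1⊕0⊕1⊕0⊕0⊕0⊕0 = 0
s4: b4⊕b5⊕b6⊕b7⊕b12⊕b13⊕b14⊕b15⊕b20⊕b21⊕b22⊕b23⊕b28⊕b29⊕b30⊕b31 = 0⊕0⊕1⊕1⊕1⊕1⊕1⊕1⊕1⊕1⊕0⊕1⊕1⊕1⊕0⊕0 = 1
s8: b8⊕b9⊕b10⊕b11⊕b12⊕b13⊕b14⊕b15⊕b24⊕b25⊕b26⊕b27⊕b28⊕b29⊕b30⊕b31 = 0⊕0⊕0⊕1⊕1⊕1⊕1⊕1⊕1⊕0⊕0⊕0⊕1⊕1⊕0⊕0 = 0
s16: b16⊕b17⊕b18⊕b19⊕b20⊕b21⊕b22⊕b23⊕b24⊕b25⊕b26⊕b27⊕b28⊕b29⊕b30⊕b31 = 0⊕1⊕1⊕1⊕1⊕1⊕0⊕1⊕1⊕0⊕0⊕0⊕1⊕1⊕0⊕0 = 1
Syndrome (s16...s1) = 10100 → position 20.
Overall parity (XOR of all 32 bits, including p0): 1⊕1⊕0⊕0⊕0⊕0⊕1⊕1⊕0⊕0⊕0⊕1⊕1⊕1⊕1⊕1⊕0⊕1⊕1⊕1⊕1⊕1⊕0⊕1⊕1⊕0⊕0⊕0⊕1⊕1⊕0⊕0 = 0
Overall=0, syndrome position=20 → double-bit error detected (uncorrectable).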